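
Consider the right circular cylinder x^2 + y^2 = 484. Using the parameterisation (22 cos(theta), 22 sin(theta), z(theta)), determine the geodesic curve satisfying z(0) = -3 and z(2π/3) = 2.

Parameterise the cylinder of radius R = 22 as
    r(θ) = (22 cos θ, 22 sin θ, z(θ)).
The arc-length element is
    ds = sqrt(484 + (dz/dθ)^2) dθ,
so the Lagrangian is L = sqrt(484 + z'^2).
L depends on z' only, not on z or θ, so ∂L/∂z = 0 and
    ∂L/∂z' = z' / sqrt(484 + z'^2).
The Euler-Lagrange equation gives
    d/dθ( z' / sqrt(484 + z'^2) ) = 0,
so z' is constant. Integrating once:
    z(θ) = a θ + b,
a helix on the cylinder (a straight line when the cylinder is unrolled). The constants a, b are determined by the endpoint conditions.
With endpoint conditions z(0) = -3 and z(2π/3) = 2: from z(0) = b we get b = -3, and a·2π/3 + -3 = 2 gives a = 15/(2π), so
    z(θ) = (15/(2π)) θ − 3.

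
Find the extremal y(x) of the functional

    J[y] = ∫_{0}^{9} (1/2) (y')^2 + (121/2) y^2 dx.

The Lagrangian is L = (1/2) (y')^2 + (121/2) y^2.
Compute ∂L/∂y = 121y, ∂L/∂y' = y'.
The Euler-Lagrange equation d/dx(∂L/∂y') − ∂L/∂y = 0 reduces to
    y'' − 121 y = 0.
Its general solution is
    y(x) = A e^(11x) + B e^(−11x),
with A, B fixed by the endpoint conditions.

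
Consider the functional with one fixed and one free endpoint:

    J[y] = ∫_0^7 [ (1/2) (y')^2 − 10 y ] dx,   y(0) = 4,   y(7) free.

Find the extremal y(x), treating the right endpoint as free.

The Lagrangian L = (1/2) (y')^2 − 10 y gives
    ∂L/∂y = −10,   ∂L/∂y' = y'.
Euler-Lagrange: d/dx(y') − (−10) = 0, i.e. y'' + 10 = 0, so
    y(x) = −(10/2) x^2 + C1 x + C2.
Fixed left endpoint y(0) = 4 ⇒ C2 = 4.
The right endpoint x = 7 is free, so the natural (transversality) condition is ∂L/∂y' |_{x=7} = 0, i.e. y'(7) = 0.
Compute y'(x) = −10 x + C1, so y'(7) = −70 + C1 = 0 ⇒ C1 = 70.
Therefore the extremal is
    y(x) = −5 x^2 + 70 x + 4.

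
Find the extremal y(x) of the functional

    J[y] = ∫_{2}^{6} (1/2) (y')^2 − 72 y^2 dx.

The Lagrangian is L = (1/2) (y')^2 − 72 y^2.
Compute ∂L/∂y = -144y, ∂L/∂y' = y'.
The Euler-Lagrange equation d/dx(∂L/∂y') − ∂L/∂y = 0 reduces to
    y'' + 144 y = 0.
Its general solution is
    y(x) = A sin(12x) + B cos(12x),
with A, B fixed by the endpoint conditions.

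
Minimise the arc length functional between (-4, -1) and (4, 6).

Arc-length functional: J[y] = ∫ sqrt(1 + (y')^2) dx.
Lagrangian L = sqrt(1 + (y')^2) has no explicit y dependence, so ∂L/∂y = 0 and the Euler-Lagrange equation gives
    d/dx( y' / sqrt(1 + (y')^2) ) = 0  ⇒  y' / sqrt(1 + (y')^2) = const.
Hence y' is constant, so y(x) is affine.
Fitting the endpoints (-4, -1) and (4, 6):
    slope m = (6 − (-1)) / (4 − (-4)) = 7/8,
    intercept c = (-1) − m·(-4) = 5/2.
Extremal: y(x) = (7/8) x + 5/2.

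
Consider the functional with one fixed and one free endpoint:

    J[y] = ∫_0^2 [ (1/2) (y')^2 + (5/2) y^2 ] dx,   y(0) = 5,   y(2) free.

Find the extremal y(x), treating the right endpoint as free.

The Lagrangian L = (1/2) (y')^2 + (5/2) y^2 gives
    ∂L/∂y = 5 y,   ∂L/∂y' = y'.
Euler-Lagrange: y'' − 5 y = 0.
With k = sqrt(5), the general solution is
    y(x) = A cosh(sqrt(5) x) + B sinh(sqrt(5) x).
Fixed left endpoint y(0) = 5 ⇒ A = 5.
The right endpoint x = 2 is free, so the natural (transversality) condition is ∂L/∂y' |_{x=2} = 0, i.e. y'(2) = 0.
Compute y'(x) = A k sinh(k x) + B k cosh(k x), so
    y'(2) = A k sinh(k·2) + B k cosh(k·2) = 0
    ⇒ B = −A tanh(k·2) = − 5 tanh(sqrt(5)·2).
Therefore the extremal is
    y(x) = 5 cosh(sqrt(5) x) − 5 tanh(sqrt(5)·2) sinh(sqrt(5) x).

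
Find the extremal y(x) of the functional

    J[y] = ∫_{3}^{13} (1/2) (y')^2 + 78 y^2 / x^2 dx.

The Lagrangian is L = (1/2) (y')^2 + 78 y^2 / x^2.
Compute ∂L/∂y = 156y/x^2, ∂L/∂y' = y'.
The Euler-Lagrange equation d/dx(∂L/∂y') − ∂L/∂y = 0 reduces to
    y'' − 156/x^2 · y = 0  (x > 0).
Its general solution is
    y(x) = A x^13 + B x^(-12),
with A, B fixed by the endpoint conditions.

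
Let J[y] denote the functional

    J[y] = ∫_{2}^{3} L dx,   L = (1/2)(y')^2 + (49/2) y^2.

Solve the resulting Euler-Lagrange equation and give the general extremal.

The Lagrangian is L = (1/2)(y')^2 + (49/2) y^2.
∂L/∂y = 49y.
∂L/∂y' = y'.
The Euler-Lagrange equation d/dx(∂L/∂y') − ∂L/∂y = 0 becomes:
    y'' - 49 y = 0
General solution: y(x) = A e^(7x) + B e^(-7x), where A and B are arbitrary constants fixed by the endpoint conditions.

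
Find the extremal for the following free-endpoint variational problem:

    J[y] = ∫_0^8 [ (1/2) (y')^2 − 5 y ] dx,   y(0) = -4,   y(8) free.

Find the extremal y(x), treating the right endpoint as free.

The Lagrangian L = (1/2) (y')^2 − 5 y gives
    ∂L/∂y = −5,   ∂L/∂y' = y'.
Euler-Lagrange: d/dx(y') − (−5) = 0, i.e. y'' + 5 = 0, so
    y(x) = −(5/2) x^2 + C1 x + C2.
Fixed left endpoint y(0) = -4 ⇒ C2 = -4.
The right endpoint x = 8 is free, so the natural (transversality) condition is ∂L/∂y' |_{x=8} = 0, i.e. y'(8) = 0.
Compute y'(x) = −5 x + C1, so y'(8) = −40 + C1 = 0 ⇒ C1 = 40.
Therefore the extremal is
    y(x) = −(5/2) x^2 + 40 x − 4.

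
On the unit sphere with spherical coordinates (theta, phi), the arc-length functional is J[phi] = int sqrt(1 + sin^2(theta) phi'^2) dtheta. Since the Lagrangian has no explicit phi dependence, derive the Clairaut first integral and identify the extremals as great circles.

On the unit sphere with spherical coordinates (θ, φ), the induced metric is
    ds^2 = dθ^2 + sin^2(θ) dφ^2.
Parameterise by θ; the arc-length functional is
    J[φ] = ∫ sqrt(1 + sin^2(θ) (dφ/dθ)^2) dθ,
so L = sqrt(1 + sin^2(θ) φ'^2). Compute
    ∂L/∂φ = 0  (L has no explicit φ dependence),
    ∂L/∂φ' = sin^2(θ) φ' / sqrt(1 + sin^2(θ) φ'^2).
Since ∂L/∂φ = 0, the Euler-Lagrange equation
    d/dθ(∂L/∂φ') − ∂L/∂φ = 0
reduces to d/dθ(∂L/∂φ') = 0, i.e. the momentum conjugate to φ is conserved:
    sin^2(θ) φ' / sqrt(1 + sin^2(θ) φ'^2) = C.
This is Clairaut's relation for the sphere. Solving for φ' and integrating gives the great-circle family
    cot(θ) = A cos(φ − φ_0),
i.e. the intersection of the sphere with a plane through the origin. The two constants A and φ_0 (equivalently C and one phase) are fixed by the two endpoint conditions.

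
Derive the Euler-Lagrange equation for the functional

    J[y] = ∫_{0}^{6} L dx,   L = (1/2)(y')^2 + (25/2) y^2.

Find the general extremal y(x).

The Lagrangian is L = (1/2)(y')^2 + (25/2) y^2.
∂L/∂y = 25y.
∂L/∂y' = y'.
The Euler-Lagrange equation d/dx(∂L/∂y') − ∂L/∂y = 0 becomes:
    y'' - 25 y = 0
General solution: y(x) = A e^(5x) + B e^(-5x), where A and B are arbitrary constants fixed by the endpoint conditions.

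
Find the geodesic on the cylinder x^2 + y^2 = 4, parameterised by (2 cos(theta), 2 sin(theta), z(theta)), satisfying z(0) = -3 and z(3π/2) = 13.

Parameterise the cylinder of radius R = 2 as
    r(θ) = (2 cos θ, 2 sin θ, z(θ)).
The arc-length element is
    ds = sqrt(4 + (dz/dθ)^2) dθ,
so the Lagrangian is L = sqrt(4 + z'^2).
L depends on z' only, not on z or θ, so ∂L/∂z = 0 and
    ∂L/∂z' = z' / sqrt(4 + z'^2).
The Euler-Lagrange equation gives
    d/dθ( z' / sqrt(4 + z'^2) ) = 0,
so z' is constant. Integrating once:
    z(θ) = a θ + b,
a helix on the cylinder (a straight line when the cylinder is unrolled). The constants a, b are determined by the endpoint conditions.
With endpoint conditions z(0) = -3 and z(3π/2) = 13: from z(0) = b we get b = -3, and a·3π/2 + -3 = 13 gives a = 32/(3π), so
    z(θ) = (32/(3π)) θ − 3.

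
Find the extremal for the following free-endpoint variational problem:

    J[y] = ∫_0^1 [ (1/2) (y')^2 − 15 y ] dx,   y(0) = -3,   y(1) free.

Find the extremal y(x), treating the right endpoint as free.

The Lagrangian L = (1/2) (y')^2 − 15 y gives
    ∂L/∂y = −15,   ∂L/∂y' = y'.
Euler-Lagrange: d/dx(y') − (−15) = 0, i.e. y'' + 15 = 0, so
    y(x) = −(15/2) x^2 + C1 x + C2.
Fixed left endpoint y(0) = -3 ⇒ C2 = -3.
The right endpoint x = 1 is free, so the natural (transversality) condition is ∂L/∂y' |_{x=1} = 0, i.e. y'(1) = 0.
Compute y'(x) = −15 x + C1, so y'(1) = −15 + C1 = 0 ⇒ C1 = 15.
Therefore the extremal is
    y(x) = −(15/2) x^2 + 15 x − 3.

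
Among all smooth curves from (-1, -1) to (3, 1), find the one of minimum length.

Arc-length functional: J[y] = ∫ sqrt(1 + (y')^2) dx.
Lagrangian L = sqrt(1 + (y')^2) has no explicit y dependence, so ∂L/∂y = 0 and the Euler-Lagrange equation gives
    d/dx( y' / sqrt(1 + (y')^2) ) = 0  ⇒  y' / sqrt(1 + (y')^2) = const.
Hence y' is constant, so y(x) is affine.
Fitting the endpoints (-1, -1) and (3, 1):
    slope m = (1 − (-1)) / (3 − (-1)) = 1/2,
    intercept c = (-1) − m·(-1) = -1/2.
Extremal: y(x) = (1/2) x - 1/2.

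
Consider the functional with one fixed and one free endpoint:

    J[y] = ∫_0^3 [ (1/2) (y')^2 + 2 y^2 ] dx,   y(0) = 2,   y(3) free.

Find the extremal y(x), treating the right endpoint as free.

The Lagrangian L = (1/2) (y')^2 + 2 y^2 gives
    ∂L/∂y = 4 y,   ∂L/∂y' = y'.
Euler-Lagrange: y'' − 4 y = 0.
With k = 2, the general solution is
    y(x) = A cosh(2 x) + B sinh(2 x).
Fixed left endpoint y(0) = 2 ⇒ A = 2.
The right endpoint x = 3 is free, so the natural (transversality) condition is ∂L/∂y' |_{x=3} = 0, i.e. y'(3) = 0.
Compute y'(x) = A k sinh(k x) + B k cosh(k x), so
    y'(3) = A k sinh(k·3) + B k cosh(k·3) = 0
    ⇒ B = −A tanh(k·3) = − 2 tanh(2·3).
Therefore the extremal is
    y(x) = 2 cosh(2 x) − 2 tanh(2·3) sinh(2 x).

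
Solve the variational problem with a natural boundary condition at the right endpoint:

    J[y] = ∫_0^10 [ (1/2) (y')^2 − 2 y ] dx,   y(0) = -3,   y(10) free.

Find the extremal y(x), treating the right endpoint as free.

The Lagrangian L = (1/2) (y')^2 − 2 y gives
    ∂L/∂y = −2,   ∂L/∂y' = y'.
Euler-Lagrange: d/dx(y') − (−2) = 0, i.e. y'' + 2 = 0, so
    y(x) = −(2/2) x^2 + C1 x + C2.
Fixed left endpoint y(0) = -3 ⇒ C2 = -3.
The right endpoint x = 10 is free, so the natural (transversality) condition is ∂L/∂y' |_{x=10} = 0, i.e. y'(10) = 0.
Compute y'(x) = −2 x + C1, so y'(10) = −20 + C1 = 0 ⇒ C1 = 20.
Therefore the extremal is
    y(x) = −x^2 + 20 x − 3.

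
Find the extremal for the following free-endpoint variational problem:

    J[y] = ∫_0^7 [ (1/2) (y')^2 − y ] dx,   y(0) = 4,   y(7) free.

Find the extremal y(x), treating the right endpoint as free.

The Lagrangian L = (1/2) (y')^2 − y gives
    ∂L/∂y = −1,   ∂L/∂y' = y'.
Euler-Lagrange: d/dx(y') − (−1) = 0, i.e. y'' + 1 = 0, so
    y(x) = −(1/2) x^2 + C1 x + C2.
Fixed left endpoint y(0) = 4 ⇒ C2 = 4.
The right endpoint x = 7 is free, so the natural (transversality) condition is ∂L/∂y' |_{x=7} = 0, i.e. y'(7) = 0.
Compute y'(x) = −1 x + C1, so y'(7) = −7 + C1 = 0 ⇒ C1 = 7.
Therefore the extremal is
    y(x) = −x^2/2 + 7 x + 4.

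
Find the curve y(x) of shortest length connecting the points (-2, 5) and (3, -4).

Arc-length functional: J[y] = ∫ sqrt(1 + (y')^2) dx.
Lagrangian L = sqrt(1 + (y')^2) has no explicit y dependence, so ∂L/∂y = 0 and the Euler-Lagrange equation gives
    d/dx( y' / sqrt(1 + (y')^2) ) = 0  ⇒  y' / sqrt(1 + (y')^2) = const.
Hence y' is constant, so y(x) is affine.
Fitting the endpoints (-2, 5) and (3, -4):
    slope m = ((-4) − 5) / (3 − (-2)) = -9/5,
    intercept c = 5 − m·(-2) = 7/5.
Extremal: y(x) = (-9/5) x + 7/5.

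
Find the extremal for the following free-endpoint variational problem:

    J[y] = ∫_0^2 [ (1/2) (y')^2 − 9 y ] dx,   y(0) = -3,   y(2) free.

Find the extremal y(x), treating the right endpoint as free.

The Lagrangian L = (1/2) (y')^2 − 9 y gives
    ∂L/∂y = −9,   ∂L/∂y' = y'.
Euler-Lagrange: d/dx(y') − (−9) = 0, i.e. y'' + 9 = 0, so
    y(x) = −(9/2) x^2 + C1 x + C2.
Fixed left endpoint y(0) = -3 ⇒ C2 = -3.
The right endpoint x = 2 is free, so the natural (transversality) condition is ∂L/∂y' |_{x=2} = 0, i.e. y'(2) = 0.
Compute y'(x) = −9 x + C1, so y'(2) = −18 + C1 = 0 ⇒ C1 = 18.
Therefore the extremal is
    y(x) = −(9/2) x^2 + 18 x − 3.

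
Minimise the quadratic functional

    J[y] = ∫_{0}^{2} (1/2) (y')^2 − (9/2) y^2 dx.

The Lagrangian is L = (1/2) (y')^2 − (9/2) y^2.
Compute ∂L/∂y = -9y, ∂L/∂y' = y'.
The Euler-Lagrange equation d/dx(∂L/∂y') − ∂L/∂y = 0 reduces to
    y'' + 9 y = 0.
Its general solution is
    y(x) = A sin(3x) + B cos(3x),
with A, B fixed by the endpoint conditions.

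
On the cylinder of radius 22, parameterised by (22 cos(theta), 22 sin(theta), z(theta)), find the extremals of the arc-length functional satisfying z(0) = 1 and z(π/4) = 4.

Parameterise the cylinder of radius R = 22 as
    r(θ) = (22 cos θ, 22 sin θ, z(θ)).
The arc-length element is
    ds = sqrt(484 + (dz/dθ)^2) dθ,
so the Lagrangian is L = sqrt(484 + z'^2).
L depends on z' only, not on z or θ, so ∂L/∂z = 0 and
    ∂L/∂z' = z' / sqrt(484 + z'^2).
The Euler-Lagrange equation gives
    d/dθ( z' / sqrt(484 + z'^2) ) = 0,
so z' is constant. Integrating once:
    z(θ) = a θ + b,
a helix on the cylinder (a straight line when the cylinder is unrolled). The constants a, b are determined by the endpoint conditions.
With endpoint conditions z(0) = 1 and z(π/4) = 4: from z(0) = b we get b = 1, and a·π/4 + 1 = 4 gives a = 12/π, so
    z(θ) = (12/π) θ + 1.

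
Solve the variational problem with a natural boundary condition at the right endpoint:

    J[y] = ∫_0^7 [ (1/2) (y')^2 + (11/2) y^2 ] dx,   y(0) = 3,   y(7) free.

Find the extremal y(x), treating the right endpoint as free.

The Lagrangian L = (1/2) (y')^2 + (11/2) y^2 gives
    ∂L/∂y = 11 y,   ∂L/∂y' = y'.
Euler-Lagrange: y'' − 11 y = 0.
With k = sqrt(11), the general solution is
    y(x) = A cosh(sqrt(11) x) + B sinh(sqrt(11) x).
Fixed left endpoint y(0) = 3 ⇒ A = 3.
The right endpoint x = 7 is free, so the natural (transversality) condition is ∂L/∂y' |_{x=7} = 0, i.e. y'(7) = 0.
Compute y'(x) = A k sinh(k x) + B k cosh(k x), so
    y'(7) = A k sinh(k·7) + B k cosh(k·7) = 0
    ⇒ B = −A tanh(k·7) = − 3 tanh(sqrt(11)·7).
Therefore the extremal is
    y(x) = 3 cosh(sqrt(11) x) − 3 tanh(sqrt(11)·7) sinh(sqrt(11) x).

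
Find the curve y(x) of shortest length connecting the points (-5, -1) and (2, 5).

Arc-length functional: J[y] = ∫ sqrt(1 + (y')^2) dx.
Lagrangian L = sqrt(1 + (y')^2) has no explicit y dependence, so ∂L/∂y = 0 and the Euler-Lagrange equation gives
    d/dx( y' / sqrt(1 + (y')^2) ) = 0  ⇒  y' / sqrt(1 + (y')^2) = const.
Hence y' is constant, so y(x) is affine.
Fitting the endpoints (-5, -1) and (2, 5):
    slope m = (5 − (-1)) / (2 − (-5)) = 6/7,
    intercept c = (-1) − m·(-5) = 23/7.
Extremal: y(x) = (6/7) x + 23/7.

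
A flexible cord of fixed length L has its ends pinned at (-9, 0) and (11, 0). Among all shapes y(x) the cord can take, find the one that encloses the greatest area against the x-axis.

Set up the augmented Lagrangian using a multiplier λ for the length constraint:
    F(y, y') = y − λ sqrt(1 + y'^2).
F has no explicit x dependence, so the Beltrami identity yields a first integral
    F − y' ∂F/∂y' = C.
Compute ∂F/∂y' = −λ y' / sqrt(1 + y'^2). Then
    y − λ sqrt(1 + y'^2) + λ y'^2 / sqrt(1 + y'^2) = C
    ⇒  y − λ / sqrt(1 + y'^2) = C.
Solving for y' and integrating gives
    (x − a)^2 + (y − b)^2 = λ^2,
a circular arc of radius λ. The constants a, b are determined by the endpoint conditions y(-9) = y(11) = 0, and λ is fixed implicitly by the length constraint
    ∫_{-9}^{11} sqrt(1 + y'^2) dx = L.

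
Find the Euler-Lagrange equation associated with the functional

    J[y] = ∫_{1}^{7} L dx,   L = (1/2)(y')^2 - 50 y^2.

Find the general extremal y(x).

The Lagrangian is L = (1/2)(y')^2 - 50 y^2.
∂L/∂y = -100y.
∂L/∂y' = y'.
The Euler-Lagrange equation d/dx(∂L/∂y') − ∂L/∂y = 0 becomes:
    y'' + 100 y = 0
General solution: y(x) = A sin(10x) + B cos(10x), where A and B are arbitrary constants fixed by the endpoint conditions.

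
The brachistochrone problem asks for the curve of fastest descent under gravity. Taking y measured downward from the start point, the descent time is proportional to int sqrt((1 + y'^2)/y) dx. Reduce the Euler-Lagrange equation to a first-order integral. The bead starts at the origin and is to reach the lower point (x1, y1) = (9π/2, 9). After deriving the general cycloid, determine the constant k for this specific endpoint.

The Lagrangian L = sqrt((1 + y'^2) / y) has no explicit x dependence, so the Beltrami identity applies:
    L − y' ∂L/∂y' = C.
Compute ∂L/∂y' = y' / sqrt(y (1 + y'^2)).
Substitute:
    sqrt((1 + y'^2)/y) − y'·y' / sqrt(y (1 + y'^2))
    = (1 + y'^2) / sqrt(y (1 + y'^2)) − y'^2 / sqrt(y (1 + y'^2))
    = 1 / sqrt(y (1 + y'^2)) = C.
Squaring and rearranging gives the first integral
    y (1 + y'^2) = 1/C^2 =: k   (constant).
Solving this first-order ODE by the substitution
    y = (k/2)(1 − cos θ)
yields the cycloid parameterisation
    x(θ) = (k/2)(θ − sin θ),   y(θ) = (k/2)(1 − cos θ).
The constant k is fixed by the endpoint condition.
Now fit the given lower endpoint (x1, y1) = (9π/2, 9). At the bottom of the first arch (θ = π), the parametric equations give
    y(π) = (k/2)(1 − cos π) = k,
    x(π) = (k/2)(π − sin π) = kπ/2.
Matching y(π) = 9 gives k = 9, consistent with x(π) = 9π/2. Therefore the specific cycloid is
    x(θ) = (9/2)(θ − sin θ),   y(θ) = (9/2)(1 − cos θ).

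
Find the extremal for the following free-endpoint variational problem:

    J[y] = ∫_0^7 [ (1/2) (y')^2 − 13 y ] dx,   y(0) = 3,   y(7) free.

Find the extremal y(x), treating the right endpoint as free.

The Lagrangian L = (1/2) (y')^2 − 13 y gives
    ∂L/∂y = −13,   ∂L/∂y' = y'.
Euler-Lagrange: d/dx(y') − (−13) = 0, i.e. y'' + 13 = 0, so
    y(x) = −(13/2) x^2 + C1 x + C2.
Fixed left endpoint y(0) = 3 ⇒ C2 = 3.
The right endpoint x = 7 is free, so the natural (transversality) condition is ∂L/∂y' |_{x=7} = 0, i.e. y'(7) = 0.
Compute y'(x) = −13 x + C1, so y'(7) = −91 + C1 = 0 ⇒ C1 = 91.
Therefore the extremal is
    y(x) = −(13/2) x^2 + 91 x + 3.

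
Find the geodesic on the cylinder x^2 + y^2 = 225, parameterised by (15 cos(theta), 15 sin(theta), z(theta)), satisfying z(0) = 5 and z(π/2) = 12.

Parameterise the cylinder of radius R = 15 as
    r(θ) = (15 cos θ, 15 sin θ, z(θ)).
The arc-length element is
    ds = sqrt(225 + (dz/dθ)^2) dθ,
so the Lagrangian is L = sqrt(225 + z'^2).
L depends on z' only, not on z or θ, so ∂L/∂z = 0 and
    ∂L/∂z' = z' / sqrt(225 + z'^2).
The Euler-Lagrange equation gives
    d/dθ( z' / sqrt(225 + z'^2) ) = 0,
so z' is constant. Integrating once:
    z(θ) = a θ + b,
a helix on the cylinder (a straight line when the cylinder is unrolled). The constants a, b are determined by the endpoint conditions.
With endpoint conditions z(0) = 5 and z(π/2) = 12: from z(0) = b we get b = 5, and a·π/2 + 5 = 12 gives a = 14/π, so
    z(θ) = (14/π) θ + 5.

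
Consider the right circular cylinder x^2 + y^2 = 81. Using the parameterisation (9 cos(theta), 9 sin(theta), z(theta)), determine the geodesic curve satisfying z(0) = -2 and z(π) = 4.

Parameterise the cylinder of radius R = 9 as
    r(θ) = (9 cos θ, 9 sin θ, z(θ)).
The arc-length element is
    ds = sqrt(81 + (dz/dθ)^2) dθ,
so the Lagrangian is L = sqrt(81 + z'^2).
L depends on z' only, not on z or θ, so ∂L/∂z = 0 and
    ∂L/∂z' = z' / sqrt(81 + z'^2).
The Euler-Lagrange equation gives
    d/dθ( z' / sqrt(81 + z'^2) ) = 0,
so z' is constant. Integrating once:
    z(θ) = a θ + b,
a helix on the cylinder (a straight line when the cylinder is unrolled). The constants a, b are determined by the endpoint conditions.
With endpoint conditions z(0) = -2 and z(π) = 4: from z(0) = b we get b = -2, and a·π + -2 = 4 gives a = 6/π, so
    z(θ) = (6/π) θ − 2.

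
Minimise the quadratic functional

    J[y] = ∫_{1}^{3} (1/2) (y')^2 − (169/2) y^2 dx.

The Lagrangian is L = (1/2) (y')^2 − (169/2) y^2.
Compute ∂L/∂y = -169y, ∂L/∂y' = y'.
The Euler-Lagrange equation d/dx(∂L/∂y') − ∂L/∂y = 0 reduces to
    y'' + 169 y = 0.
Its general solution is
    y(x) = A sin(13x) + B cos(13x),
with A, B fixed by the endpoint conditions.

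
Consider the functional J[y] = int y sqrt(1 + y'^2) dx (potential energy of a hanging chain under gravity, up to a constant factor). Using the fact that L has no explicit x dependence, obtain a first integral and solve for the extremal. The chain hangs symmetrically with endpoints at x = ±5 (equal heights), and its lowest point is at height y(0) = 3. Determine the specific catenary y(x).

The Lagrangian L(y, y') = y sqrt(1 + y'^2) has no explicit x dependence, so the Beltrami identity applies:
    L − y' ∂L/∂y' = C.
Compute ∂L/∂y' = y · y' / sqrt(1 + y'^2). Then
    L − y' ∂L/∂y'
    = y sqrt(1 + y'^2) − y · y'^2 / sqrt(1 + y'^2)
    = y (1 + y'^2 − y'^2) / sqrt(1 + y'^2)
    = y / sqrt(1 + y'^2) = C.
Squaring gives y^2 = C^2 (1 + y'^2), i.e.
    y'^2 = y^2 / C^2 − 1.
Separating variables,
    dy / sqrt(y^2 − C^2) = dx / C,
and integrating gives arccosh(y / C) = (x − a)/C, so
    y(x) = C cosh((x − a)/C),
the catenary. The constants C and a are fixed by the two endpoint conditions (and, for the hanging-chain problem, the length constraint selects C).
Now fit the given data. The endpoints x = ±5 are symmetric at equal height, so the catenary is even about its minimum: a = 0 and y(x) = C cosh(x/C). The lowest point is y(0) = C cosh(0) = C, and we are told y(0) = 3, so C = 3. Therefore
    y(x) = 3 cosh(x/3),
and at the endpoints
    y(±5) = 3 cosh(5/3).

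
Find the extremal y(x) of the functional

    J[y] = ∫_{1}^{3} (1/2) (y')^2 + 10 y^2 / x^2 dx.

The Lagrangian is L = (1/2) (y')^2 + 10 y^2 / x^2.
Compute ∂L/∂y = 20y/x^2, ∂L/∂y' = y'.
The Euler-Lagrange equation d/dx(∂L/∂y') − ∂L/∂y = 0 reduces to
    y'' − 20/x^2 · y = 0  (x > 0).
Its general solution is
    y(x) = A x^5 + B x^(-4),
with A, B fixed by the endpoint conditions.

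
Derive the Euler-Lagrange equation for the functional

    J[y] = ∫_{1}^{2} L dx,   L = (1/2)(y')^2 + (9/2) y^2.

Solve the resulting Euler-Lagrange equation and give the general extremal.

The Lagrangian is L = (1/2)(y')^2 + (9/2) y^2.
∂L/∂y = 9y.
∂L/∂y' = y'.
The Euler-Lagrange equation d/dx(∂L/∂y') − ∂L/∂y = 0 becomes:
    y'' - 9 y = 0
General solution: y(x) = A e^(3x) + B e^(-3x), where A and B are arbitrary constants fixed by the endpoint conditions.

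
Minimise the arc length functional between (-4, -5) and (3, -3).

Arc-length functional: J[y] = ∫ sqrt(1 + (y')^2) dx.
Lagrangian L = sqrt(1 + (y')^2) has no explicit y dependence, so ∂L/∂y = 0 and the Euler-Lagrange equation gives
    d/dx( y' / sqrt(1 + (y')^2) ) = 0  ⇒  y' / sqrt(1 + (y')^2) = const.
Hence y' is constant, so y(x) is affine.
Fitting the endpoints (-4, -5) and (3, -3):
    slope m = ((-3) − (-5)) / (3 − (-4)) = 2/7,
    intercept c = (-5) − m·(-4) = -27/7.
Extremal: y(x) = (2/7) x - 27/7.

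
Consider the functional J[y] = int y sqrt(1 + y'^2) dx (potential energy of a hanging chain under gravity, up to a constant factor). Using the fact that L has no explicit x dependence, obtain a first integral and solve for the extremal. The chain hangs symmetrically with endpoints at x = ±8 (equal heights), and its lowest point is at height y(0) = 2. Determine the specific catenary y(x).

The Lagrangian L(y, y') = y sqrt(1 + y'^2) has no explicit x dependence, so the Beltrami identity applies:
    L − y' ∂L/∂y' = C.
Compute ∂L/∂y' = y · y' / sqrt(1 + y'^2). Then
    L − y' ∂L/∂y'
    = y sqrt(1 + y'^2) − y · y'^2 / sqrt(1 + y'^2)
    = y (1 + y'^2 − y'^2) / sqrt(1 + y'^2)
    = y / sqrt(1 + y'^2) = C.
Squaring gives y^2 = C^2 (1 + y'^2), i.e.
    y'^2 = y^2 / C^2 − 1.
Separating variables,
    dy / sqrt(y^2 − C^2) = dx / C,
and integrating gives arccosh(y / C) = (x − a)/C, so
    y(x) = C cosh((x − a)/C),
the catenary. The constants C and a are fixed by the two endpoint conditions (and, for the hanging-chain problem, the length constraint selects C).
Now fit the given data. The endpoints x = ±8 are symmetric at equal height, so the catenary is even about its minimum: a = 0 and y(x) = C cosh(x/C). The lowest point is y(0) = C cosh(0) = C, and we are told y(0) = 2, so C = 2. Therefore
    y(x) = 2 cosh(x/2),
and at the endpoints
    y(±8) = 2 cosh(8/2).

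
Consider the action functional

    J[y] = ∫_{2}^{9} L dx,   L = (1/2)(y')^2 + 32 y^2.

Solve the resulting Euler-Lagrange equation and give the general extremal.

The Lagrangian is L = (1/2)(y')^2 + 32 y^2.
∂L/∂y = 64y.
∂L/∂y' = y'.
The Euler-Lagrange equation d/dx(∂L/∂y') − ∂L/∂y = 0 becomes:
    y'' - 64 y = 0
General solution: y(x) = A e^(8x) + B e^(-8x), where A and B are arbitrary constants fixed by the endpoint conditions.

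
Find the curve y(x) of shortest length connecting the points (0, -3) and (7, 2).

Arc-length functional: J[y] = ∫ sqrt(1 + (y')^2) dx.
Lagrangian L = sqrt(1 + (y')^2) has no explicit y dependence, so ∂L/∂y = 0 and the Euler-Lagrange equation gives
    d/dx( y' / sqrt(1 + (y')^2) ) = 0  ⇒  y' / sqrt(1 + (y')^2) = const.
Hence y' is constant, so y(x) is affine.
Fitting the endpoints (0, -3) and (7, 2):
    slope m = (2 − (-3)) / (7 − 0) = 5/7,
    intercept c = (-3) − m·0 = -3.
Extremal: y(x) = (5/7) x - 3.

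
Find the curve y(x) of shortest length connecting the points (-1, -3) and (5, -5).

Arc-length functional: J[y] = ∫ sqrt(1 + (y')^2) dx.
Lagrangian L = sqrt(1 + (y')^2) has no explicit y dependence, so ∂L/∂y = 0 and the Euler-Lagrange equation gives
    d/dx( y' / sqrt(1 + (y')^2) ) = 0  ⇒  y' / sqrt(1 + (y')^2) = const.
Hence y' is constant, so y(x) is affine.
Fitting the endpoints (-1, -3) and (5, -5):
    slope m = ((-5) − (-3)) / (5 − (-1)) = -1/3,
    intercept c = (-3) − m·(-1) = -10/3.
Extremal: y(x) = (-1/3) x - 10/3.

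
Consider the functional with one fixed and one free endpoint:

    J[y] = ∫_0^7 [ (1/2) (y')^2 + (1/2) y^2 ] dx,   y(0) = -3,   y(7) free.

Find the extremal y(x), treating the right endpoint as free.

The Lagrangian L = (1/2) (y')^2 + (1/2) y^2 gives
    ∂L/∂y = 1 y,   ∂L/∂y' = y'.
Euler-Lagrange: y'' − y = 0.
With k = 1, the general solution is
    y(x) = A cosh(x) + B sinh(x).
Fixed left endpoint y(0) = -3 ⇒ A = -3.
The right endpoint x = 7 is free, so the natural (transversality) condition is ∂L/∂y' |_{x=7} = 0, i.e. y'(7) = 0.
Compute y'(x) = A k sinh(k x) + B k cosh(k x), so
    y'(7) = A k sinh(k·7) + B k cosh(k·7) = 0
    ⇒ B = −A tanh(k·7) = 3 tanh(1·7).
Therefore the extremal is
    y(x) = −3 cosh(1 x) + 3 tanh(1·7) sinh(1 x).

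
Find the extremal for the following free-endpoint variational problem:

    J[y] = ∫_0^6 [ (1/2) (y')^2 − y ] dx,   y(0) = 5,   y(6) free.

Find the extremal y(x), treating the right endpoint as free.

The Lagrangian L = (1/2) (y')^2 − y gives
    ∂L/∂y = −1,   ∂L/∂y' = y'.
Euler-Lagrange: d/dx(y') − (−1) = 0, i.e. y'' + 1 = 0, so
    y(x) = −(1/2) x^2 + C1 x + C2.
Fixed left endpoint y(0) = 5 ⇒ C2 = 5.
The right endpoint x = 6 is free, so the natural (transversality) condition is ∂L/∂y' |_{x=6} = 0, i.e. y'(6) = 0.
Compute y'(x) = −1 x + C1, so y'(6) = −6 + C1 = 0 ⇒ C1 = 6.
Therefore the extremal is
    y(x) = −x^2/2 + 6 x + 5.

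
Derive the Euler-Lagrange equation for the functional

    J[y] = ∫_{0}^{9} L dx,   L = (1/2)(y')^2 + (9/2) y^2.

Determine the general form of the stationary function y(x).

The Lagrangian is L = (1/2)(y')^2 + (9/2) y^2.
∂L/∂y = 9y.
∂L/∂y' = y'.
The Euler-Lagrange equation d/dx(∂L/∂y') − ∂L/∂y = 0 becomes:
    y'' - 9 y = 0
General solution: y(x) = A e^(3x) + B e^(-3x), where A and B are arbitrary constants fixed by the endpoint conditions.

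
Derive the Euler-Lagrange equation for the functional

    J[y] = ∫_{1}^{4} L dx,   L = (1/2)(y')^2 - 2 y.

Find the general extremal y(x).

The Lagrangian is L = (1/2)(y')^2 - 2 y.
∂L/∂y = -2.
∂L/∂y' = y'.
The Euler-Lagrange equation d/dx(∂L/∂y') − ∂L/∂y = 0 becomes:
    y'' + 2 = 0
General solution: y(x) = -x^2 + A x + B, where A and B are arbitrary constants fixed by the endpoint conditions.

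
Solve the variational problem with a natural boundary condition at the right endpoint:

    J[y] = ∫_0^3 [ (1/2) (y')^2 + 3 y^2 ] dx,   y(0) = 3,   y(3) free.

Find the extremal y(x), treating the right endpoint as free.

The Lagrangian L = (1/2) (y')^2 + 3 y^2 gives
    ∂L/∂y = 6 y,   ∂L/∂y' = y'.
Euler-Lagrange: y'' − 6 y = 0.
With k = sqrt(6), the general solution is
    y(x) = A cosh(sqrt(6) x) + B sinh(sqrt(6) x).
Fixed left endpoint y(0) = 3 ⇒ A = 3.
The right endpoint x = 3 is free, so the natural (transversality) condition is ∂L/∂y' |_{x=3} = 0, i.e. y'(3) = 0.
Compute y'(x) = A k sinh(k x) + B k cosh(k x), so
    y'(3) = A k sinh(k·3) + B k cosh(k·3) = 0
    ⇒ B = −A tanh(k·3) = − 3 tanh(sqrt(6)·3).
Therefore the extremal is
    y(x) = 3 cosh(sqrt(6) x) − 3 tanh(sqrt(6)·3) sinh(sqrt(6) x).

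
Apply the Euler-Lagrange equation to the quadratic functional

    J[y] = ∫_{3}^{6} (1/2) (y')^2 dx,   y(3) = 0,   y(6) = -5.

The Lagrangian is L = (1/2) (y')^2.
Compute ∂L/∂y = 0, ∂L/∂y' = y'.
The Euler-Lagrange equation d/dx(∂L/∂y') − ∂L/∂y = 0 reduces to
    y'' = 0.
Its general solution is
    y(x) = A x + B,
with A, B fixed by the endpoint conditions.
Applying the endpoint conditions y(3) = 0 and y(6) = -5: solve A·3 + B = 0 and A·6 + B = -5. Subtracting gives A(6 − 3) = -5 − 0, so A = -5/3, and B = 0 − A·3 = 5. Therefore
    y(x) = (-5/3) x + 5.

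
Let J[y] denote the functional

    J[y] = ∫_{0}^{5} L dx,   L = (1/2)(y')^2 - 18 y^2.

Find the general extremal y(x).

The Lagrangian is L = (1/2)(y')^2 - 18 y^2.
∂L/∂y = -36y.
∂L/∂y' = y'.
The Euler-Lagrange equation d/dx(∂L/∂y') − ∂L/∂y = 0 becomes:
    y'' + 36 y = 0
General solution: y(x) = A sin(6x) + B cos(6x), where A and B are arbitrary constants fixed by the endpoint conditions.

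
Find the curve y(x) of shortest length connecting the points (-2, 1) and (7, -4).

Arc-length functional: J[y] = ∫ sqrt(1 + (y')^2) dx.
Lagrangian L = sqrt(1 + (y')^2) has no explicit y dependence, so ∂L/∂y = 0 and the Euler-Lagrange equation gives
    d/dx( y' / sqrt(1 + (y')^2) ) = 0  ⇒  y' / sqrt(1 + (y')^2) = const.
Hence y' is constant, so y(x) is affine.
Fitting the endpoints (-2, 1) and (7, -4):
    slope m = ((-4) − 1) / (7 − (-2)) = -5/9,
    intercept c = 1 − m·(-2) = -1/9.
Extremal: y(x) = (-5/9) x - 1/9.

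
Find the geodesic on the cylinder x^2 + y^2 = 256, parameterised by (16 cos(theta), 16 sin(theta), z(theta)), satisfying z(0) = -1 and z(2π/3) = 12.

Parameterise the cylinder of radius R = 16 as
    r(θ) = (16 cos θ, 16 sin θ, z(θ)).
The arc-length element is
    ds = sqrt(256 + (dz/dθ)^2) dθ,
so the Lagrangian is L = sqrt(256 + z'^2).
L depends on z' only, not on z or θ, so ∂L/∂z = 0 and
    ∂L/∂z' = z' / sqrt(256 + z'^2).
The Euler-Lagrange equation gives
    d/dθ( z' / sqrt(256 + z'^2) ) = 0,
so z' is constant. Integrating once:
    z(θ) = a θ + b,
a helix on the cylinder (a straight line when the cylinder is unrolled). The constants a, b are determined by the endpoint conditions.
With endpoint conditions z(0) = -1 and z(2π/3) = 12: from z(0) = b we get b = -1, and a·2π/3 + -1 = 12 gives a = 39/(2π), so
    z(θ) = (39/(2π)) θ − 1.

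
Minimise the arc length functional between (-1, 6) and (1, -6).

Arc-length functional: J[y] = ∫ sqrt(1 + (y')^2) dx.
Lagrangian L = sqrt(1 + (y')^2) has no explicit y dependence, so ∂L/∂y = 0 and the Euler-Lagrange equation gives
    d/dx( y' / sqrt(1 + (y')^2) ) = 0  ⇒  y' / sqrt(1 + (y')^2) = const.
Hence y' is constant, so y(x) is affine.
Fitting the endpoints (-1, 6) and (1, -6):
    slope m = ((-6) − 6) / (1 − (-1)) = -6,
    intercept c = 6 − m·(-1) = 0.
Extremal: y(x) = -6 x.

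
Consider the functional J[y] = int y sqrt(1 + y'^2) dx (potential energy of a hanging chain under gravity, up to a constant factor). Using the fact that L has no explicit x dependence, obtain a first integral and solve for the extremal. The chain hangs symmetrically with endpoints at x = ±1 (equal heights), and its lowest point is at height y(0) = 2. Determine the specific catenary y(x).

The Lagrangian L(y, y') = y sqrt(1 + y'^2) has no explicit x dependence, so the Beltrami identity applies:
    L − y' ∂L/∂y' = C.
Compute ∂L/∂y' = y · y' / sqrt(1 + y'^2). Then
    L − y' ∂L/∂y'
    = y sqrt(1 + y'^2) − y · y'^2 / sqrt(1 + y'^2)
    = y (1 + y'^2 − y'^2) / sqrt(1 + y'^2)
    = y / sqrt(1 + y'^2) = C.
Squaring gives y^2 = C^2 (1 + y'^2), i.e.
    y'^2 = y^2 / C^2 − 1.
Separating variables,
    dy / sqrt(y^2 − C^2) = dx / C,
and integrating gives arccosh(y / C) = (x − a)/C, so
    y(x) = C cosh((x − a)/C),
the catenary. The constants C and a are fixed by the two endpoint conditions (and, for the hanging-chain problem, the length constraint selects C).
Now fit the given data. The endpoints x = ±1 are symmetric at equal height, so the catenary is even about its minimum: a = 0 and y(x) = C cosh(x/C). The lowest point is y(0) = C cosh(0) = C, and we are told y(0) = 2, so C = 2. Therefore
    y(x) = 2 cosh(x/2),
and at the endpoints
    y(±1) = 2 cosh(1/2).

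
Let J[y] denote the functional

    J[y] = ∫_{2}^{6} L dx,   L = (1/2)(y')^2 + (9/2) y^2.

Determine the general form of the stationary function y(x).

The Lagrangian is L = (1/2)(y')^2 + (9/2) y^2.
∂L/∂y = 9y.
∂L/∂y' = y'.
The Euler-Lagrange equation d/dx(∂L/∂y') − ∂L/∂y = 0 becomes:
    y'' - 9 y = 0
General solution: y(x) = A e^(3x) + B e^(-3x), where A and B are arbitrary constants fixed by the endpoint conditions.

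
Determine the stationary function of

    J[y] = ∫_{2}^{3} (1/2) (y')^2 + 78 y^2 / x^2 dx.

The Lagrangian is L = (1/2) (y')^2 + 78 y^2 / x^2.
Compute ∂L/∂y = 156y/x^2, ∂L/∂y' = y'.
The Euler-Lagrange equation d/dx(∂L/∂y') − ∂L/∂y = 0 reduces to
    y'' − 156/x^2 · y = 0  (x > 0).
Its general solution is
    y(x) = A x^13 + B x^(-12),
with A, B fixed by the endpoint conditions.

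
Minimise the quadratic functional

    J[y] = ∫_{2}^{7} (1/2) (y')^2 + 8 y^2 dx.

The Lagrangian is L = (1/2) (y')^2 + 8 y^2.
Compute ∂L/∂y = 16y, ∂L/∂y' = y'.
The Euler-Lagrange equation d/dx(∂L/∂y') − ∂L/∂y = 0 reduces to
    y'' − 16 y = 0.
Its general solution is
    y(x) = A e^(4x) + B e^(−4x),
with A, B fixed by the endpoint conditions.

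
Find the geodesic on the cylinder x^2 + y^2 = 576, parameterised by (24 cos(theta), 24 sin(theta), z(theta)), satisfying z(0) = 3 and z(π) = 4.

Parameterise the cylinder of radius R = 24 as
    r(θ) = (24 cos θ, 24 sin θ, z(θ)).
The arc-length element is
    ds = sqrt(576 + (dz/dθ)^2) dθ,
so the Lagrangian is L = sqrt(576 + z'^2).
L depends on z' only, not on z or θ, so ∂L/∂z = 0 and
    ∂L/∂z' = z' / sqrt(576 + z'^2).
The Euler-Lagrange equation gives
    d/dθ( z' / sqrt(576 + z'^2) ) = 0,
so z' is constant. Integrating once:
    z(θ) = a θ + b,
a helix on the cylinder (a straight line when the cylinder is unrolled). The constants a, b are determined by the endpoint conditions.
With endpoint conditions z(0) = 3 and z(π) = 4: from z(0) = b we get b = 3, and a·π + 3 = 4 gives a = 1/π, so
    z(θ) = (1/π) θ + 3.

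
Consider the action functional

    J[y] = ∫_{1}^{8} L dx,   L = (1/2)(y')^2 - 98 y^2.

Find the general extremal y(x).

The Lagrangian is L = (1/2)(y')^2 - 98 y^2.
∂L/∂y = -196y.
∂L/∂y' = y'.
The Euler-Lagrange equation d/dx(∂L/∂y') − ∂L/∂y = 0 becomes:
    y'' + 196 y = 0
General solution: y(x) = A sin(14x) + B cos(14x), where A and B are arbitrary constants fixed by the endpoint conditions.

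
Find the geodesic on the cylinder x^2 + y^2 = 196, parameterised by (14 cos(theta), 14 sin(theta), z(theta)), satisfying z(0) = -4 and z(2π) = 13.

Parameterise the cylinder of radius R = 14 as
    r(θ) = (14 cos θ, 14 sin θ, z(θ)).
The arc-length element is
    ds = sqrt(196 + (dz/dθ)^2) dθ,
so the Lagrangian is L = sqrt(196 + z'^2).
L depends on z' only, not on z or θ, so ∂L/∂z = 0 and
    ∂L/∂z' = z' / sqrt(196 + z'^2).
The Euler-Lagrange equation gives
    d/dθ( z' / sqrt(196 + z'^2) ) = 0,
so z' is constant. Integrating once:
    z(θ) = a θ + b,
a helix on the cylinder (a straight line when the cylinder is unrolled). The constants a, b are determined by the endpoint conditions.
With endpoint conditions z(0) = -4 and z(2π) = 13: from z(0) = b we get b = -4, and a·2π + -4 = 13 gives a = 17/(2π), so
    z(θ) = (17/(2π)) θ − 4.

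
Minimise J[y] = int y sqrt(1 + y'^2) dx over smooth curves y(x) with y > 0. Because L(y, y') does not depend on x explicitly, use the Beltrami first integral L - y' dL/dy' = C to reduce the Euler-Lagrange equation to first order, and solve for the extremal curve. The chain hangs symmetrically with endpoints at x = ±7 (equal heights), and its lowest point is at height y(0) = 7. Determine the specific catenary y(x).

The Lagrangian L(y, y') = y sqrt(1 + y'^2) has no explicit x dependence, so the Beltrami identity applies:
    L − y' ∂L/∂y' = C.
Compute ∂L/∂y' = y · y' / sqrt(1 + y'^2). Then
    L − y' ∂L/∂y'
    = y sqrt(1 + y'^2) − y · y'^2 / sqrt(1 + y'^2)
    = y (1 + y'^2 − y'^2) / sqrt(1 + y'^2)
    = y / sqrt(1 + y'^2) = C.
Squaring gives y^2 = C^2 (1 + y'^2), i.e.
    y'^2 = y^2 / C^2 − 1.
Separating variables,
    dy / sqrt(y^2 − C^2) = dx / C,
and integrating gives arccosh(y / C) = (x − a)/C, so
    y(x) = C cosh((x − a)/C),
the catenary. The constants C and a are fixed by the two endpoint conditions (and, for the hanging-chain problem, the length constraint selects C).
Now fit the given data. The endpoints x = ±7 are symmetric at equal height, so the catenary is even about its minimum: a = 0 and y(x) = C cosh(x/C). The lowest point is y(0) = C cosh(0) = C, and we are told y(0) = 7, so C = 7. Therefore
    y(x) = 7 cosh(x/7),
and at the endpoints
    y(±7) = 7 cosh(7/7).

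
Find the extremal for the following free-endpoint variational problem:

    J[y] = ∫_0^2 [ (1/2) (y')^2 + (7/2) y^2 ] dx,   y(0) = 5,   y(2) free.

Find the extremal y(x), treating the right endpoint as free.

The Lagrangian L = (1/2) (y')^2 + (7/2) y^2 gives
    ∂L/∂y = 7 y,   ∂L/∂y' = y'.
Euler-Lagrange: y'' − 7 y = 0.
With k = sqrt(7), the general solution is
    y(x) = A cosh(sqrt(7) x) + B sinh(sqrt(7) x).
Fixed left endpoint y(0) = 5 ⇒ A = 5.
The right endpoint x = 2 is free, so the natural (transversality) condition is ∂L/∂y' |_{x=2} = 0, i.e. y'(2) = 0.
Compute y'(x) = A k sinh(k x) + B k cosh(k x), so
    y'(2) = A k sinh(k·2) + B k cosh(k·2) = 0
    ⇒ B = −A tanh(k·2) = − 5 tanh(sqrt(7)·2).
Therefore the extremal is
    y(x) = 5 cosh(sqrt(7) x) − 5 tanh(sqrt(7)·2) sinh(sqrt(7) x).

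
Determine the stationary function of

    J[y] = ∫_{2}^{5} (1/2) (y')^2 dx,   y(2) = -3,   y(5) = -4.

The Lagrangian is L = (1/2) (y')^2.
Compute ∂L/∂y = 0, ∂L/∂y' = y'.
The Euler-Lagrange equation d/dx(∂L/∂y') − ∂L/∂y = 0 reduces to
    y'' = 0.
Its general solution is
    y(x) = A x + B,
with A, B fixed by the endpoint conditions.
Applying the endpoint conditions y(2) = -3 and y(5) = -4: solve A·2 + B = -3 and A·5 + B = -4. Subtracting gives A(5 − 2) = -4 − -3, so A = -1/3, and B = -3 − A·2 = -7/3. Therefore
    y(x) = (-1/3) x - 7/3.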